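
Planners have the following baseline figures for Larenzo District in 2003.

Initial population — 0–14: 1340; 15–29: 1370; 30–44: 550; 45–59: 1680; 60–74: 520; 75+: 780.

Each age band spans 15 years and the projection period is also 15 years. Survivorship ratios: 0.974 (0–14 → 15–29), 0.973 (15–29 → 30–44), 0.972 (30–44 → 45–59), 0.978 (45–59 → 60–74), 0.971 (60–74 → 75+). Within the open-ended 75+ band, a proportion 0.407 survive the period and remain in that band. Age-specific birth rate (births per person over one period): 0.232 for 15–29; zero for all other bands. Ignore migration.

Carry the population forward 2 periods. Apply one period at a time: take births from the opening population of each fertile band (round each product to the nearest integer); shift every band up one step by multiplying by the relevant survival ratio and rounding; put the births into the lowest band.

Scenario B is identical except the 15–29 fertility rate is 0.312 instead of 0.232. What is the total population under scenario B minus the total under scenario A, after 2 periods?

210

Let group 1 be 0–14 through group 6 = 75+.
— Period 1 —
Births: 1370 × 0.232 = 318
Group 2: 1340 × 0.974 = 1305
Group 3: 1370 × 0.973 = 1333
Group 4: 550 × 0.972 = 535
Group 5: 1680 × 0.978 = 1643
Group 6: 520 × 0.971 + 780 × 0.407 = 505 + 317 = 822
End of period: [318, 1305, 1333, 535, 1643, 822]
— Period 2 —
Births: 1305 × 0.232 = 303
Group 2: 318 × 0.974 = 310
Group 3: 1305 × 0.973 = 1270
Group 4: 1333 × 0.972 = 1296
Group 5: 535 × 0.978 = 523
Group 6: 1643 × 0.971 + 822 × 0.407 = 1595 + 335 = 1930
End of period: [303, 310, 1270, 1296, 523, 1930]
Scenario A total after 2 periods: 5632
Scenario B projection —
— Period 1 —
Births: 1370 × 0.312 = 427
Group 2: 1340 × 0.974 = 1305
Group 3: 1370 × 0.973 = 1333
Group 4: 550 × 0.972 = 535
Group 5: 1680 × 0.978 = 1643
Group 6: 520 × 0.971 + 780 × 0.407 = 505 + 317 = 822
End of period: [427, 1305, 1333, 535, 1643, 822]
— Period 2 —
Births: 1305 × 0.312 = 407
Group 2: 427 × 0.974 = 416
Group 3: 1305 × 0.973 = 1270
Group 4: 1333 × 0.972 = 1296
Group 5: 535 × 0.978 = 523
Group 6: 1643 × 0.971 + 822 × 0.407 = 1595 + 335 = 1930
End of period: [407, 416, 1270, 1296, 523, 1930]
Scenario B total after 2 periods: 5842
Difference B − A = 5842 − 5632 = 210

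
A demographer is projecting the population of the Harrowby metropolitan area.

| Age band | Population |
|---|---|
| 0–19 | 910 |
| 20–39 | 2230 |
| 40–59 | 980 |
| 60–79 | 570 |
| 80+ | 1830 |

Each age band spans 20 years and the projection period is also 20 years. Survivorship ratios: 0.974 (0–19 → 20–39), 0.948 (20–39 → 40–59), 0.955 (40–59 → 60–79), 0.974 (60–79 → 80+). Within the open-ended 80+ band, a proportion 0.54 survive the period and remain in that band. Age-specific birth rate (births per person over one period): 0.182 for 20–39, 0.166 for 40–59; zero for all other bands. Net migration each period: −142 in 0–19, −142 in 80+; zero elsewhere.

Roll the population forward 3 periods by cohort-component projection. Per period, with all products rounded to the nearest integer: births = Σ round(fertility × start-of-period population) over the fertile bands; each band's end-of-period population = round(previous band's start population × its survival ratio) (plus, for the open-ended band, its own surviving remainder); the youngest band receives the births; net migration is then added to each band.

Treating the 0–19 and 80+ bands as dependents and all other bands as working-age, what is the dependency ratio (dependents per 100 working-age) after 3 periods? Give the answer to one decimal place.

Call the groups 1 to 5, youngest first.
[period 1]
Births: 2230 × 0.182 = 406 ; 980 × 0.166 = 163 → 569
Group 2: 910 × 0.974 = 886
Group 3: 2230 × 0.948 = 2114
Group 4: 980 × 0.955 = 936
Group 5: 570 × 0.974 + 1830 × 0.54 = 555 + 988 = 1543
Net migration: Group 1 − 142 → 427; Group 5 − 142 → 1401
Population now: 0–19=427, 20–39=886, 40–59=2114, 60–79=936, 80+=1401
[period 2]
Births: 886 × 0.182 = 161 ; 2114 × 0.166 = 351 → 512
Group 2: 427 × 0.974 = 416
Group 3: 886 × 0.948 = 840
Group 4: 2114 × 0.955 = 2019
Group 5: 936 × 0.974 + 1401 × 0.54 = 912 + 757 = 1669
Net migration: Group 1 − 142 → 370; Group 5 − 142 → 1527
Population now: 0–19=370, 20–39=416, 40–59=840, 60–79=2019, 80+=1527
[period 3]
Births: 416 × 0.182 = 76 ; 840 × 0.166 = 139 → 215
Group 2: 370 × 0.974 = 360
Group 3: 416 × 0.948 = 394
Group 4: 840 × 0.955 = 802
Group 5: 2019 × 0.974 + 1527 × 0.54 = 1967 + 825 = 2792
Net migration: Group 1 − 142 → 73; Group 5 − 142 → 2650
Population now: 0–19=73, 20–39=360, 40–59=394, 60–79=802, 80+=2650
Dependents (band 0–19 + band 80+) = 73 + 2650 = 2723; working-age = 1556; ratio = 2723/1556 × 100 = 175.0

175.0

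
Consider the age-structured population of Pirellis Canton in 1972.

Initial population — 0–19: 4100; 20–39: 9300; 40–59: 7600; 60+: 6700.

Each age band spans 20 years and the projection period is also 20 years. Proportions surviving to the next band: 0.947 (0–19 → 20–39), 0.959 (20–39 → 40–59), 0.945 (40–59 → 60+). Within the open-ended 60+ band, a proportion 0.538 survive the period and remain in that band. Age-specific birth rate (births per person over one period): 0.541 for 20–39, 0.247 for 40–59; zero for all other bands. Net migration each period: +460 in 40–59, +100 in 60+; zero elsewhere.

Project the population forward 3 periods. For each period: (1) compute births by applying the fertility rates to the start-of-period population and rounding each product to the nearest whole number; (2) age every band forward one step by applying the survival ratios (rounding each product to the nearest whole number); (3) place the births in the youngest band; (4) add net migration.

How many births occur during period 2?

Let group 1 be 0–19 through group 4 = 60+.
Period 1:
Births: 9300 × 0.541 = 5031 ; 7600 × 0.247 = 1877 — total 6908
Group 2: 4100 × 0.947 = 3883
Group 3: 9300 × 0.959 = 8919
Group 4: 7600 × 0.945 + 6700 × 0.538 = 7182 + 3605 = 10787
Net migration: Group 3 + 460 → 9379; Group 4 + 100 → 10887
End of period: [6908, 3883, 9379, 10887]
Period 2:
Births: 3883 × 0.541 = 2101 ; 9379 × 0.247 = 2317 — total 4418
Group 2: 6908 × 0.947 = 6542
Group 3: 3883 × 0.959 = 3724
Group 4: 9379 × 0.945 + 10887 × 0.538 = 8863 + 5857 = 14720
Net migration: Group 3 + 460 → 4184; Group 4 + 100 → 14820
End of period: [4418, 6542, 4184, 14820]

4418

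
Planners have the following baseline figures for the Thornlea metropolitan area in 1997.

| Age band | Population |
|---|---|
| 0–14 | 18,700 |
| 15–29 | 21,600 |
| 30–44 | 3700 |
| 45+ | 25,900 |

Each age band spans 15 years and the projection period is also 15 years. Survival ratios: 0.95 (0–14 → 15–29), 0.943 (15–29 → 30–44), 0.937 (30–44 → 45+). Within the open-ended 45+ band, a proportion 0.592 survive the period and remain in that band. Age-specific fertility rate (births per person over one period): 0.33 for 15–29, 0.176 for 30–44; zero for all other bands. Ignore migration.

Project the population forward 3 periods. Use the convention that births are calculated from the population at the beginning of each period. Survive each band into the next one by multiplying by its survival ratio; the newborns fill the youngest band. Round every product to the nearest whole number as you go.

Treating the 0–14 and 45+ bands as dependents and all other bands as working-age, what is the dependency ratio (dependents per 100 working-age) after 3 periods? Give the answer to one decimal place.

Period 1.
Births: 21600 × 0.33 = 7128  |  3700 × 0.176 = 651 ⇒ total 7779
15–29: 18700 × 0.95 = 17765
30–44: 21600 × 0.943 = 20369
45+: 3700 × 0.937 + 25900 × 0.592 = 3467 + 15333 = 18800
Population now: 0–14=7779, 15–29=17765, 30–44=20369, 45+=18800
Period 2.
Births: 17765 × 0.33 = 5862  |  20369 × 0.176 = 3585 ⇒ total 9447
15–29: 7779 × 0.95 = 7390
30–44: 17765 × 0.943 = 16752
45+: 20369 × 0.937 + 18800 × 0.592 = 19086 + 11130 = 30216
Population now: 0–14=9447, 15–29=7390, 30–44=16752, 45+=30216
Period 3.
Births: 7390 × 0.33 = 2439  |  16752 × 0.176 = 2948 ⇒ total 5387
15–29: 9447 × 0.95 = 8975
30–44: 7390 × 0.943 = 6969
45+: 16752 × 0.937 + 30216 × 0.592 = 15697 + 17888 = 33585
Population now: 0–14=5387, 15–29=8975, 30–44=6969, 45+=33585
Dependents (band 0–14 + band 45+) = 5387 + 33585 = 38972; working-age = 15944; ratio = 38972/15944 × 100 = 244.4

244.4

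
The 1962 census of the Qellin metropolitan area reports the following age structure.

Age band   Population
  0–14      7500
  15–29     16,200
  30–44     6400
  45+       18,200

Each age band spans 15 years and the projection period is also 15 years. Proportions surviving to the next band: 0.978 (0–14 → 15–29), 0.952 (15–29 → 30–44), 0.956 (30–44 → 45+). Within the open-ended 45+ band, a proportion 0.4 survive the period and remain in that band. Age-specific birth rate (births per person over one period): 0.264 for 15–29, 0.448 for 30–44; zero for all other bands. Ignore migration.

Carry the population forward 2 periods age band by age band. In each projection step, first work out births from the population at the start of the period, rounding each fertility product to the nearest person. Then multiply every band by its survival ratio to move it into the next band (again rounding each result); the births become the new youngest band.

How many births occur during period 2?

Period 1.
Births: 16200 × 0.264 = 4277, 6400 × 0.448 = 2867 ⇒ total 7144
15–29: 7500 × 0.978 = 7335
30–44: 16200 × 0.952 = 15422
45+: 6400 × 0.956 + 18200 × 0.4 = 6118 + 7280 = 13398
Population now: 0–14=7144, 15–29=7335, 30–44=15422, 45+=13398
Period 2.
Births: 7335 × 0.264 = 1936, 15422 × 0.448 = 6909 ⇒ total 8845
15–29: 7144 × 0.978 = 6987
30–44: 7335 × 0.952 = 6983
45+: 15422 × 0.956 + 13398 × 0.4 = 14743 + 5359 = 20102
Population now: 0–14=8845, 15–29=6987, 30–44=6983, 45+=20102

8845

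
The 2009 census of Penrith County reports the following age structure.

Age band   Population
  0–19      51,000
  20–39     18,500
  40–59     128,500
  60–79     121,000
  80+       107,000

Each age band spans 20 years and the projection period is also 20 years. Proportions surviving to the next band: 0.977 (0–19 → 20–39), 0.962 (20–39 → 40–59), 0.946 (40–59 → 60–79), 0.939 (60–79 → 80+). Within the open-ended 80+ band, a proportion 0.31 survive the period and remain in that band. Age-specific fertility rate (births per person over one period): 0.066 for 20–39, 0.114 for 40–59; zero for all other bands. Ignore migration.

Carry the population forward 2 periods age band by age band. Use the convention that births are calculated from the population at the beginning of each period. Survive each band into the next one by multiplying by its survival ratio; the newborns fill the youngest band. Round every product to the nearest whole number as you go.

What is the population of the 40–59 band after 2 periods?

47934

Numbering the groups 1..5 from youngest to oldest:
— Period 1 —
Births: 18500 × 0.066 = 1221 ; 128500 × 0.114 = 14649 — total 15870
Group 2: 51000 × 0.977 = 49827
Group 3: 18500 × 0.962 = 17797
Group 4: 128500 × 0.946 = 121561
Group 5: 121000 × 0.939 + 107000 × 0.31 = 113619 + 33170 = 146789
Population now: 0–19=15870, 20–39=49827, 40–59=17797, 60–79=121561, 80+=146789
— Period 2 —
Births: 49827 × 0.066 = 3289 ; 17797 × 0.114 = 2029 — total 5318
Group 2: 15870 × 0.977 = 15505
Group 3: 49827 × 0.962 = 47934
Group 4: 17797 × 0.946 = 16836
Group 5: 121561 × 0.939 + 146789 × 0.31 = 114146 + 45505 = 159651
Population now: 0–19=5318, 20–39=15505, 40–59=47934, 60–79=16836, 80+=159651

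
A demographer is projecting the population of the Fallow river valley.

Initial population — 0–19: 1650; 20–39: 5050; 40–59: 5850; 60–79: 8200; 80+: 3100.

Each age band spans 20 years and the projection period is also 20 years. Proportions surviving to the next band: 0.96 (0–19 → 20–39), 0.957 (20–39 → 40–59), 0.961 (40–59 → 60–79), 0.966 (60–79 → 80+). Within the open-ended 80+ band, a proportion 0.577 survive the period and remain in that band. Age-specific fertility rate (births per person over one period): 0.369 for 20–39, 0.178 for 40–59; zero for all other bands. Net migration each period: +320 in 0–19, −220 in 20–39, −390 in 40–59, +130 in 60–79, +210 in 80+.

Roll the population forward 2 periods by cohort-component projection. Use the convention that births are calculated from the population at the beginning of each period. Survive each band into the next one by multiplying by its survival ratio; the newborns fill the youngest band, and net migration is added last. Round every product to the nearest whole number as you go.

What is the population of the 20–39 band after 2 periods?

— Period 1 —
Births: 5050 * 0.369 = 1863 ; 5850 * 0.178 = 1041 → 2904
20–39: 1650 * 0.96 = 1584
40–59: 5050 * 0.957 = 4833
60–79: 5850 * 0.961 = 5622
80+: 8200 * 0.966 + 3100 * 0.577 = 7921 + 1789 = 9710
Net migration: 0–19 + 320 → 3224; 20–39 − 220 → 1364; 40–59 − 390 → 4443; 60–79 + 130 → 5752; 80+ + 210 → 9920
Giving 3224 / 1364 / 4443 / 5752 / 9920.
— Period 2 —
Births: 1364 * 0.369 = 503 ; 4443 * 0.178 = 791 → 1294
20–39: 3224 * 0.96 = 3095
40–59: 1364 * 0.957 = 1305
60–79: 4443 * 0.961 = 4270
80+: 5752 * 0.966 + 9920 * 0.577 = 5556 + 5724 = 11280
Net migration: 0–19 + 320 → 1614; 20–39 − 220 → 2875; 40–59 − 390 → 915; 60–79 + 130 → 4400; 80+ + 210 → 11490
Giving 1614 / 2875 / 915 / 4400 / 11490.

2875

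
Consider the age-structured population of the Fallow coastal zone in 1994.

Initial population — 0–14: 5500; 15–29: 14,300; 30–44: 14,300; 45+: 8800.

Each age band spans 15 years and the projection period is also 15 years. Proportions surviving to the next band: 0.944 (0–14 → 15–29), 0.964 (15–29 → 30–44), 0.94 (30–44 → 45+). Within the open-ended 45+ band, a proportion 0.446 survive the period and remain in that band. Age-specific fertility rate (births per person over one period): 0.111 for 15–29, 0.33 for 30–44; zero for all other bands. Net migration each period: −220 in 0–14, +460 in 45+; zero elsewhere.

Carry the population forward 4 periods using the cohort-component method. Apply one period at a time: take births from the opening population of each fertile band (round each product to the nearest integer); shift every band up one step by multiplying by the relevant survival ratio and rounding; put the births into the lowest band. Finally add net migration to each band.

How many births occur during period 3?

[period 1]
Births: 14300 × 0.111 = 1587  |  14300 × 0.33 = 4719 → 6306
15–29: 5500 × 0.944 = 5192
30–44: 14300 × 0.964 = 13785
45+: 14300 × 0.94 + 8800 × 0.446 = 13442 + 3925 = 17367
Net migration: 0–14 − 220 → 6086; 45+ + 460 → 17827
End of period: [6086, 5192, 13785, 17827]
[period 2]
Births: 5192 × 0.111 = 576  |  13785 × 0.33 = 4549 → 5125
15–29: 6086 × 0.944 = 5745
30–44: 5192 × 0.964 = 5005
45+: 13785 × 0.94 + 17827 × 0.446 = 12958 + 7951 = 20909
Net migration: 0–14 − 220 → 4905; 45+ + 460 → 21369
End of period: [4905, 5745, 5005, 21369]
[period 3]
Births: 5745 × 0.111 = 638  |  5005 × 0.33 = 1652 → 2290
15–29: 4905 × 0.944 = 4630
30–44: 5745 × 0.964 = 5538
45+: 5005 × 0.94 + 21369 × 0.446 = 4705 + 9531 = 14236
Net migration: 0–14 − 220 → 2070; 45+ + 460 → 14696
End of period: [2070, 4630, 5538, 14696]

2290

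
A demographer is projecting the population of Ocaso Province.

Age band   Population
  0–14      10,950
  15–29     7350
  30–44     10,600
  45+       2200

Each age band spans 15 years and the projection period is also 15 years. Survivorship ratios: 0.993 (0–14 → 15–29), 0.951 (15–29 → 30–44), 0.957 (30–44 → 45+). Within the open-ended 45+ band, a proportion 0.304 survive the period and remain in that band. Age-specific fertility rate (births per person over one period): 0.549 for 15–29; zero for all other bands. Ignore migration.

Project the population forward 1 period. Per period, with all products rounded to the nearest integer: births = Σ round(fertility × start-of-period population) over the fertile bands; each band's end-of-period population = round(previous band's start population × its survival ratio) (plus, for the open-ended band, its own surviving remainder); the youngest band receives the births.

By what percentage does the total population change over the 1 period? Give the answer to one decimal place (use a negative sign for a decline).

5.2

Period 1:
Births: 7350 × 0.549 = 4035
15–29: 10950 × 0.993 = 10873
30–44: 7350 × 0.951 = 6990
45+: 10600 × 0.957 + 2200 × 0.304 = 10144 + 669 = 10813
→ [4035, 10873, 6990, 10813]
Total: 31100 → 32711; change = 1611; percentage change = 5.2%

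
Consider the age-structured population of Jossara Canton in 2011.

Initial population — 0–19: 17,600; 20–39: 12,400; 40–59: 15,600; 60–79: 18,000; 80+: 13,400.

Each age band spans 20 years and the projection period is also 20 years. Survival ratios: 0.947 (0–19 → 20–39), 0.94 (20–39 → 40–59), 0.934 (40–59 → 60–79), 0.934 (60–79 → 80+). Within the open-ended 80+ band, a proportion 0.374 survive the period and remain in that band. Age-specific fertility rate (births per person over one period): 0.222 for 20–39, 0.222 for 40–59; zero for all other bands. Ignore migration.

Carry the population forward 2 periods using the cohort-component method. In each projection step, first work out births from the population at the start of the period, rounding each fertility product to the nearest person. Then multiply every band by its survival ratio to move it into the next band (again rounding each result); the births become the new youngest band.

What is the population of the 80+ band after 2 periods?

21770

Period 1.
Births: 12400 * 0.222 = 2753, 15600 * 0.222 = 3463 — total 6216
20–39: 17600 * 0.947 = 16667
40–59: 12400 * 0.94 = 11656
60–79: 15600 * 0.934 = 14570
80+: 18000 * 0.934 + 13400 * 0.374 = 16812 + 5012 = 21824
End of period: [6216, 16667, 11656, 14570, 21824]
Period 2.
Births: 16667 * 0.222 = 3700, 11656 * 0.222 = 2588 — total 6288
20–39: 6216 * 0.947 = 5887
40–59: 16667 * 0.94 = 15667
60–79: 11656 * 0.934 = 10887
80+: 14570 * 0.934 + 21824 * 0.374 = 13608 + 8162 = 21770
End of period: [6288, 5887, 15667, 10887, 21770]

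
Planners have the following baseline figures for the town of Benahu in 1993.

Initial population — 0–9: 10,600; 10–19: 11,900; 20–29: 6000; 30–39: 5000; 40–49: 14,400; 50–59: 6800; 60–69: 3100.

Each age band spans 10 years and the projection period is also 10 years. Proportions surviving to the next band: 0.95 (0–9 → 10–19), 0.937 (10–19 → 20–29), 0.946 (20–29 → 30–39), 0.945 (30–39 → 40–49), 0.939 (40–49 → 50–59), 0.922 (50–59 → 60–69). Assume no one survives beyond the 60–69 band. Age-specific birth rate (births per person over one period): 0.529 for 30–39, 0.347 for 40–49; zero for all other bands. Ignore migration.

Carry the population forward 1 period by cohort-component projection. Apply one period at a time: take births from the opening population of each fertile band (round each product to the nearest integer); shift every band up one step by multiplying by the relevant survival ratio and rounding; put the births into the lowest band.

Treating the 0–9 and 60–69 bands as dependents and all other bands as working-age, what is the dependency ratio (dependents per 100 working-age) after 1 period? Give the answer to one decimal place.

(Bands numbered youngest = 1 to oldest = 7.)
— Period 1 —
Births: 5000 * 0.529 = 2645, 14400 * 0.347 = 4997 ⇒ total 7642
Band 2: 10600 * 0.95 = 10070
Band 3: 11900 * 0.937 = 11150
Band 4: 6000 * 0.946 = 5676
Band 5: 5000 * 0.945 = 4725
Band 6: 14400 * 0.939 = 13522
Band 7: 6800 * 0.922 = 6270
End of period: [7642, 10070, 11150, 5676, 4725, 13522, 6270]
Dependents (band 0–9 + band 60–69) = 7642 + 6270 = 13912; working-age = 45143; ratio = 13912/45143 × 100 = 30.8

30.8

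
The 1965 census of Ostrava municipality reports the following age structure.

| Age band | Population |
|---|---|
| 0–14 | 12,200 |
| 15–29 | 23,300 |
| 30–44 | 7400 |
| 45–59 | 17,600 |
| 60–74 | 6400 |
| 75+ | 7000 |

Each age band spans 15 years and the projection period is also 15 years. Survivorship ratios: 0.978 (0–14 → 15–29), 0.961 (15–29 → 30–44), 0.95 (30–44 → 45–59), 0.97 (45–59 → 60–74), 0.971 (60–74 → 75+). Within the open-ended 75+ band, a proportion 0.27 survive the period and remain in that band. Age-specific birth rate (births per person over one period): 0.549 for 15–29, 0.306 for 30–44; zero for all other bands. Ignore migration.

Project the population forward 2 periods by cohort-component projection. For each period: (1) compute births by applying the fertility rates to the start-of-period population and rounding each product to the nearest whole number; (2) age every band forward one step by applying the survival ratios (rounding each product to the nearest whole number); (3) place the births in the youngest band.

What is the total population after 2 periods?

Period 1:
Births: 23300 × 0.549 = 12792  |  7400 × 0.306 = 2264 → total 15056
15–29: 12200 × 0.978 = 11932
30–44: 23300 × 0.961 = 22391
45–59: 7400 × 0.95 = 7030
60–74: 17600 × 0.97 = 17072
75+: 6400 × 0.971 + 7000 × 0.27 = 6214 + 1890 = 8104
End of period: [15056, 11932, 22391, 7030, 17072, 8104]
Period 2:
Births: 11932 × 0.549 = 6551  |  22391 × 0.306 = 6852 → total 13403
15–29: 15056 × 0.978 = 14725
30–44: 11932 × 0.961 = 11467
45–59: 22391 × 0.95 = 21271
60–74: 7030 × 0.97 = 6819
75+: 17072 × 0.971 + 8104 × 0.27 = 16577 + 2188 = 18765
End of period: [13403, 14725, 11467, 21271, 6819, 18765]
Total after period 2: 13403 + 14725 + 11467 + 21271 + 6819 + 18765 = 86450

86450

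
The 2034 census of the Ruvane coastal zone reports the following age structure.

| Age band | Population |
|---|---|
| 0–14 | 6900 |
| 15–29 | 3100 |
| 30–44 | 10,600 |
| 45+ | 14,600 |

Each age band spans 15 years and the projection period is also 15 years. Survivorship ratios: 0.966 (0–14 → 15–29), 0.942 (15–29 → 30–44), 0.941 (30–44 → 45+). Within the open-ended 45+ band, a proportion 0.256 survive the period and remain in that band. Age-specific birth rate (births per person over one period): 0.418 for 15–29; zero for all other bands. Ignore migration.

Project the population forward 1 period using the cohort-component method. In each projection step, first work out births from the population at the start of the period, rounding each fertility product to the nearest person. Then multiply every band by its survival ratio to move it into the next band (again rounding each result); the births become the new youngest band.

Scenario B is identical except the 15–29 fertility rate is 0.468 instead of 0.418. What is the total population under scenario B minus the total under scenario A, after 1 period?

Let band 1 be 0–14 through band 4 = 45+.
After projecting period 1:
Births: 3100 × 0.418 = 1296
Band 2: 6900 × 0.966 = 6665
Band 3: 3100 × 0.942 = 2920
Band 4: 10600 × 0.941 + 14600 × 0.256 = 9975 + 3738 = 13713
→ [1296, 6665, 2920, 13713]
Scenario A total after 1 period: 24594
Scenario B projection —
After projecting period 1:
Births: 3100 × 0.468 = 1451
Band 2: 6900 × 0.966 = 6665
Band 3: 3100 × 0.942 = 2920
Band 4: 10600 × 0.941 + 14600 × 0.256 = 9975 + 3738 = 13713
→ [1451, 6665, 2920, 13713]
Scenario B total after 1 period: 24749
Difference B − A = 24749 − 24594 = 155

155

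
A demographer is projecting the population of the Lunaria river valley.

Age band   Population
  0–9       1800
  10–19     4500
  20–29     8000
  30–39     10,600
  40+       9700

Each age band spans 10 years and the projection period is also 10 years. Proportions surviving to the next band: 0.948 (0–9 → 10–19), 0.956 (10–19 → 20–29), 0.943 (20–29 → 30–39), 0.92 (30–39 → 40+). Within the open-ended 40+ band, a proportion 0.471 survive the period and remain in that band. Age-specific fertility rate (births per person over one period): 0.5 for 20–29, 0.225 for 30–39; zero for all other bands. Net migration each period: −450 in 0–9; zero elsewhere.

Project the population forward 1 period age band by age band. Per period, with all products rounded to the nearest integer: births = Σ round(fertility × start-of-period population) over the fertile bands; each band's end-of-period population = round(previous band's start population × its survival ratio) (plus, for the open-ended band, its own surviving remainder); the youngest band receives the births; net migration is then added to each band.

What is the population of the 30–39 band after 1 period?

Period 1.
Births: 8000 * 0.5 = 4000 ; 10600 * 0.225 = 2385 — total 6385
10–19: 1800 * 0.948 = 1706
20–29: 4500 * 0.956 = 4302
30–39: 8000 * 0.943 = 7544
40+: 10600 * 0.92 + 9700 * 0.471 = 9752 + 4569 = 14321
Net migration: 0–9 − 450 → 5935
End of period: [5935, 1706, 4302, 7544, 14321]

7544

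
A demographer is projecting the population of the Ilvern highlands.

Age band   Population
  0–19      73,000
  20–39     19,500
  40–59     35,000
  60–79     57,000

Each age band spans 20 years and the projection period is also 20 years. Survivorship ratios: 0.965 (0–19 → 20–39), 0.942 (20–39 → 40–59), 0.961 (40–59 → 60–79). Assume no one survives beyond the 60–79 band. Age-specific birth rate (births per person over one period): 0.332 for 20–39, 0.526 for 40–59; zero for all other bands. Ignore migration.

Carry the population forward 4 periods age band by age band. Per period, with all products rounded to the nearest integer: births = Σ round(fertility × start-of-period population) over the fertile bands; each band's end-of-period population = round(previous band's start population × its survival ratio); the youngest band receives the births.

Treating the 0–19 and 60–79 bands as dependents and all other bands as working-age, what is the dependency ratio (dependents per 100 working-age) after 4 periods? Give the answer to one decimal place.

Let group 1 be 0–19 through group 4 = 60–79.
— Period 1 —
Births: 19500 * 0.332 = 6474 ; 35000 * 0.526 = 18410 — total 24884
Group 2: 73000 * 0.965 = 70445
Group 3: 19500 * 0.942 = 18369
Group 4: 35000 * 0.961 = 33635
End of period: [24884, 70445, 18369, 33635]
— Period 2 —
Births: 70445 * 0.332 = 23388 ; 18369 * 0.526 = 9662 — total 33050
Group 2: 24884 * 0.965 = 24013
Group 3: 70445 * 0.942 = 66359
Group 4: 18369 * 0.961 = 17653
End of period: [33050, 24013, 66359, 17653]
— Period 3 —
Births: 24013 * 0.332 = 7972 ; 66359 * 0.526 = 34905 — total 42877
Group 2: 33050 * 0.965 = 31893
Group 3: 24013 * 0.942 = 22620
Group 4: 66359 * 0.961 = 63771
End of period: [42877, 31893, 22620, 63771]
— Period 4 —
Births: 31893 * 0.332 = 10588 ; 22620 * 0.526 = 11898 — total 22486
Group 2: 42877 * 0.965 = 41376
Group 3: 31893 * 0.942 = 30043
Group 4: 22620 * 0.961 = 21738
End of period: [22486, 41376, 30043, 21738]
Dependents (band 0–19 + band 60–79) = 22486 + 21738 = 44224; working-age = 71419; ratio = 44224/71419 × 100 = 61.9

61.9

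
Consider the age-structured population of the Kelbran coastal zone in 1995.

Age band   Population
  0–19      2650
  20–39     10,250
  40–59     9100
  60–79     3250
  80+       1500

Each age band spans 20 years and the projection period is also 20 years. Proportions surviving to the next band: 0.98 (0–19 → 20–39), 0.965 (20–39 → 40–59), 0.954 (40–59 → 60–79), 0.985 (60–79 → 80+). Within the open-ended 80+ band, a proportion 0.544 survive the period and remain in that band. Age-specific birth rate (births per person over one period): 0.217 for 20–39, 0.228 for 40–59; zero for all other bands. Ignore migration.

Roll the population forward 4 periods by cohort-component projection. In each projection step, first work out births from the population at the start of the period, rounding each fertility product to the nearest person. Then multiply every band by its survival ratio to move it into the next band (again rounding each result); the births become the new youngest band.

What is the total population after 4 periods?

20115

Period 1:
Births: 10250 × 0.217 = 2224, 9100 × 0.228 = 2075 → 4299
20–39: 2650 × 0.98 = 2597
40–59: 10250 × 0.965 = 9891
60–79: 9100 × 0.954 = 8681
80+: 3250 × 0.985 + 1500 × 0.544 = 3201 + 816 = 4017
→ [4299, 2597, 9891, 8681, 4017]
Period 2:
Births: 2597 × 0.217 = 564, 9891 × 0.228 = 2255 → 2819
20–39: 4299 × 0.98 = 4213
40–59: 2597 × 0.965 = 2506
60–79: 9891 × 0.954 = 9436
80+: 8681 × 0.985 + 4017 × 0.544 = 8551 + 2185 = 10736
→ [2819, 4213, 2506, 9436, 10736]
Period 3:
Births: 4213 × 0.217 = 914, 2506 × 0.228 = 571 → 1485
20–39: 2819 × 0.98 = 2763
40–59: 4213 × 0.965 = 4066
60–79: 2506 × 0.954 = 2391
80+: 9436 × 0.985 + 10736 × 0.544 = 9294 + 5840 = 15134
→ [1485, 2763, 4066, 2391, 15134]
Period 4:
Births: 2763 × 0.217 = 600, 4066 × 0.228 = 927 → 1527
20–39: 1485 × 0.98 = 1455
40–59: 2763 × 0.965 = 2666
60–79: 4066 × 0.954 = 3879
80+: 2391 × 0.985 + 15134 × 0.544 = 2355 + 8233 = 10588
→ [1527, 1455, 2666, 3879, 10588]
Total after period 4: 1527 + 1455 + 2666 + 3879 + 10588 = 20115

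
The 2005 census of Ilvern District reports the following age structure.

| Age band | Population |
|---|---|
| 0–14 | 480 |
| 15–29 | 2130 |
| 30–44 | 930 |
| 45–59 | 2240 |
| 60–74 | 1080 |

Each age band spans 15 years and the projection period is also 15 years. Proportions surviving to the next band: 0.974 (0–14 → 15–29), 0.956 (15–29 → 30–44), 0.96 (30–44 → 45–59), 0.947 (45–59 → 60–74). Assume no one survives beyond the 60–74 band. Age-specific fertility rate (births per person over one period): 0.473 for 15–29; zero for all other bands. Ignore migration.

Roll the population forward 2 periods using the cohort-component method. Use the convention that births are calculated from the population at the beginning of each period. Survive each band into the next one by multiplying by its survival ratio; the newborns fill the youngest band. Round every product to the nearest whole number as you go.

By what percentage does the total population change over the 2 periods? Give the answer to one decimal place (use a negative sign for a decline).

-35.1

[period 1]
Births: 2130 × 0.473 = 1007
15–29: 480 × 0.974 = 468
30–44: 2130 × 0.956 = 2036
45–59: 930 × 0.96 = 893
60–74: 2240 × 0.947 = 2121
Population now: 0–14=1007, 15–29=468, 30–44=2036, 45–59=893, 60–74=2121
[period 2]
Births: 468 × 0.473 = 221
15–29: 1007 × 0.974 = 981
30–44: 468 × 0.956 = 447
45–59: 2036 × 0.96 = 1955
60–74: 893 × 0.947 = 846
Population now: 0–14=221, 15–29=981, 30–44=447, 45–59=1955, 60–74=846
Total: 6860 → 4450; change = -2410; percentage change = -35.1%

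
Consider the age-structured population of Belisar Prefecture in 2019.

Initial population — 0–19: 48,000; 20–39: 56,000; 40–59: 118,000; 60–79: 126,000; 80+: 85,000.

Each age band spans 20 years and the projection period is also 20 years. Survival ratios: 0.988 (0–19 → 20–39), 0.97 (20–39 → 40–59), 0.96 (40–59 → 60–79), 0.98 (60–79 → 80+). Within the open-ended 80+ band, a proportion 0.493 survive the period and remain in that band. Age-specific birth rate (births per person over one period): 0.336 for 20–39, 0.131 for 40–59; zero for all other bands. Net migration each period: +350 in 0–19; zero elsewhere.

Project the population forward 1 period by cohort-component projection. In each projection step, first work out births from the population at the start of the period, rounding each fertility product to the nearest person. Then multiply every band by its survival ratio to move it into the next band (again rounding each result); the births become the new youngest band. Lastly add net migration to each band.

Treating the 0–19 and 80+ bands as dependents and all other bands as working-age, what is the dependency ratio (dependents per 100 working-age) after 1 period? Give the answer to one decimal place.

[period 1]
Births: 56000 * 0.336 = 18816, 118000 * 0.131 = 15458 ⇒ total 34274
20–39: 48000 * 0.988 = 47424
40–59: 56000 * 0.97 = 54320
60–79: 118000 * 0.96 = 113280
80+: 126000 * 0.98 + 85000 * 0.493 = 123480 + 41905 = 165385
Net migration: 0–19 + 350 → 34624
→ [34624, 47424, 54320, 113280, 165385]
Dependents (band 0–19 + band 80+) = 34624 + 165385 = 200009; working-age = 215024; ratio = 200009/215024 × 100 = 93.0

93.0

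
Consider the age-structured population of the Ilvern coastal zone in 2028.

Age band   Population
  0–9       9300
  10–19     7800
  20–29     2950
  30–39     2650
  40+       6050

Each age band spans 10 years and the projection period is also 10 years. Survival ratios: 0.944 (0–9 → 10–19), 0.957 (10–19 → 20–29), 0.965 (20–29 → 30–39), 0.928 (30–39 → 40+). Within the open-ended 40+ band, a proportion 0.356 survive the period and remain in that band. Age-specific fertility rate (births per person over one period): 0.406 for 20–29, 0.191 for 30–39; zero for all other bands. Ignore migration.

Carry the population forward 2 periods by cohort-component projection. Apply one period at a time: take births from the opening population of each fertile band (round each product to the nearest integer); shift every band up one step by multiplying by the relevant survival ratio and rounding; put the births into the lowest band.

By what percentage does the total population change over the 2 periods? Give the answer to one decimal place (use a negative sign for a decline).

Period 1:
Births: 2950 * 0.406 = 1198 ; 2650 * 0.191 = 506 — total 1704
10–19: 9300 * 0.944 = 8779
20–29: 7800 * 0.957 = 7465
30–39: 2950 * 0.965 = 2847
40+: 2650 * 0.928 + 6050 * 0.356 = 2459 + 2154 = 4613
End of period: [1704, 8779, 7465, 2847, 4613]
Period 2:
Births: 7465 * 0.406 = 3031 ; 2847 * 0.191 = 544 — total 3575
10–19: 1704 * 0.944 = 1609
20–29: 8779 * 0.957 = 8402
30–39: 7465 * 0.965 = 7204
40+: 2847 * 0.928 + 4613 * 0.356 = 2642 + 1642 = 4284
End of period: [3575, 1609, 8402, 7204, 4284]
Total: 28750 → 25074; change = -3676; percentage change = -12.8%

-12.8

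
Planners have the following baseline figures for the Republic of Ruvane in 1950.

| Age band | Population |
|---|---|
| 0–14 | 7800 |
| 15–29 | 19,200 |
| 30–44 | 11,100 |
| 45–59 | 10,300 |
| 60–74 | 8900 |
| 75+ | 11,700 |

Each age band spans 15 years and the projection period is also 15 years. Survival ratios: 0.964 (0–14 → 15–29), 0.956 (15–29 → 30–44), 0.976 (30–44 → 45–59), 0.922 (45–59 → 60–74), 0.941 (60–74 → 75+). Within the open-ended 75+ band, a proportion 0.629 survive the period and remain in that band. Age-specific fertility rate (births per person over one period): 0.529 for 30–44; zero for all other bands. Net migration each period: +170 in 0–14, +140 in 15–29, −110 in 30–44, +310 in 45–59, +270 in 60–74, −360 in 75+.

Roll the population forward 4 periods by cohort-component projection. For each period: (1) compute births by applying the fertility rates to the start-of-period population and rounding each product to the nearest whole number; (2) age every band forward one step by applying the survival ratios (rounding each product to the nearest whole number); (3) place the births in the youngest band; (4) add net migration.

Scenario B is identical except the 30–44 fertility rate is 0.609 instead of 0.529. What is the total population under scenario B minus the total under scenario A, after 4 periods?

3646

Period 1:
Births: 11100 × 0.529 = 5872
15–29: 7800 × 0.964 = 7519
30–44: 19200 × 0.956 = 18355
45–59: 11100 × 0.976 = 10834
60–74: 10300 × 0.922 = 9497
75+: 8900 × 0.941 + 11700 × 0.629 = 8375 + 7359 = 15734
Net migration: 0–14 + 170 → 6042; 15–29 + 140 → 7659; 30–44 − 110 → 18245; 45–59 + 310 → 11144; 60–74 + 270 → 9767; 75+ − 360 → 15374
End of period: [6042, 7659, 18245, 11144, 9767, 15374]
Period 2:
Births: 18245 × 0.529 = 9652
15–29: 6042 × 0.964 = 5824
30–44: 7659 × 0.956 = 7322
45–59: 18245 × 0.976 = 17807
60–74: 11144 × 0.922 = 10275
75+: 9767 × 0.941 + 15374 × 0.629 = 9191 + 9670 = 18861
Net migration: 0–14 + 170 → 9822; 15–29 + 140 → 5964; 30–44 − 110 → 7212; 45–59 + 310 → 18117; 60–74 + 270 → 10545; 75+ − 360 → 18501
End of period: [9822, 5964, 7212, 18117, 10545, 18501]
Period 3:
Births: 7212 × 0.529 = 3815
15–29: 9822 × 0.964 = 9468
30–44: 5964 × 0.956 = 5702
45–59: 7212 × 0.976 = 7039
60–74: 18117 × 0.922 = 16704
75+: 10545 × 0.941 + 18501 × 0.629 = 9923 + 11637 = 21560
Net migration: 0–14 + 170 → 3985; 15–29 + 140 → 9608; 30–44 − 110 → 5592; 45–59 + 310 → 7349; 60–74 + 270 → 16974; 75+ − 360 → 21200
End of period: [3985, 9608, 5592, 7349, 16974, 21200]
Period 4:
Births: 5592 × 0.529 = 2958
15–29: 3985 × 0.964 = 3842
30–44: 9608 × 0.956 = 9185
45–59: 5592 × 0.976 = 5458
60–74: 7349 × 0.922 = 6776
75+: 16974 × 0.941 + 21200 × 0.629 = 15973 + 13335 = 29308
Net migration: 0–14 + 170 → 3128; 15–29 + 140 → 3982; 30–44 − 110 → 9075; 45–59 + 310 → 5768; 60–74 + 270 → 7046; 75+ − 360 → 28948
End of period: [3128, 3982, 9075, 5768, 7046, 28948]
Scenario A total after 4 periods: 57947
Scenario B projection —
Period 1:
Births: 11100 × 0.609 = 6760
15–29: 7800 × 0.964 = 7519
30–44: 19200 × 0.956 = 18355
45–59: 11100 × 0.976 = 10834
60–74: 10300 × 0.922 = 9497
75+: 8900 × 0.941 + 11700 × 0.629 = 8375 + 7359 = 15734
Net migration: 0–14 + 170 → 6930; 15–29 + 140 → 7659; 30–44 − 110 → 18245; 45–59 + 310 → 11144; 60–74 + 270 → 9767; 75+ − 360 → 15374
End of period: [6930, 7659, 18245, 11144, 9767, 15374]
Period 2:
Births: 18245 × 0.609 = 11111
15–29: 6930 × 0.964 = 6681
30–44: 7659 × 0.956 = 7322
45–59: 18245 × 0.976 = 17807
60–74: 11144 × 0.922 = 10275
75+: 9767 × 0.941 + 15374 × 0.629 = 9191 + 9670 = 18861
Net migration: 0–14 + 170 → 11281; 15–29 + 140 → 6821; 30–44 − 110 → 7212; 45–59 + 310 → 18117; 60–74 + 270 → 10545; 75+ − 360 → 18501
End of period: [11281, 6821, 7212, 18117, 10545, 18501]
Period 3:
Births: 7212 × 0.609 = 4392
15–29: 11281 × 0.964 = 10875
30–44: 6821 × 0.956 = 6521
45–59: 7212 × 0.976 = 7039
60–74: 18117 × 0.922 = 16704
75+: 10545 × 0.941 + 18501 × 0.629 = 9923 + 11637 = 21560
Net migration: 0–14 + 170 → 4562; 15–29 + 140 → 11015; 30–44 − 110 → 6411; 45–59 + 310 → 7349; 60–74 + 270 → 16974; 75+ − 360 → 21200
End of period: [4562, 11015, 6411, 7349, 16974, 21200]
Period 4:
Births: 6411 × 0.609 = 3904
15–29: 4562 × 0.964 = 4398
30–44: 11015 × 0.956 = 10530
45–59: 6411 × 0.976 = 6257
60–74: 7349 × 0.922 = 6776
75+: 16974 × 0.941 + 21200 × 0.629 = 15973 + 13335 = 29308
Net migration: 0–14 + 170 → 4074; 15–29 + 140 → 4538; 30–44 − 110 → 10420; 45–59 + 310 → 6567; 60–74 + 270 → 7046; 75+ − 360 → 28948
End of period: [4074, 4538, 10420, 6567, 7046, 28948]
Scenario B total after 4 periods: 61593
Difference B − A = 61593 − 57947 = 3646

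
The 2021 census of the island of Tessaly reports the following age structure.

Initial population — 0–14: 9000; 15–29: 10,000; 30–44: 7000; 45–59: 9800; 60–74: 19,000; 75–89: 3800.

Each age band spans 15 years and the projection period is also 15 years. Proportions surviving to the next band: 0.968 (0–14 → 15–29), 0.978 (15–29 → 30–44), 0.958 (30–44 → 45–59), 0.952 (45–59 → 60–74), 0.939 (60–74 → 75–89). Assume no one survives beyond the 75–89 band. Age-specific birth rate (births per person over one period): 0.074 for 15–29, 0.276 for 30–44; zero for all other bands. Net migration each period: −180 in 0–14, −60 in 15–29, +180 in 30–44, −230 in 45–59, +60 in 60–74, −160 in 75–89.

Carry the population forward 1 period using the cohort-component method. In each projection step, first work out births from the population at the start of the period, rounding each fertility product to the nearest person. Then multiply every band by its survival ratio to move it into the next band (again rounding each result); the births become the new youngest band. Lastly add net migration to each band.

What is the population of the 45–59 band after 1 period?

Numbering the bands 1..6 from youngest to oldest:
After projecting period 1:
Births: 10000 × 0.074 = 740  |  7000 × 0.276 = 1932 ⇒ total 2672
Band 2: 9000 × 0.968 = 8712
Band 3: 10000 × 0.978 = 9780
Band 4: 7000 × 0.958 = 6706
Band 5: 9800 × 0.952 = 9330
Band 6: 19000 × 0.939 = 17841
Net migration: Band 1 − 180 → 2492; Band 2 − 60 → 8652; Band 3 + 180 → 9960; Band 4 − 230 → 6476; Band 5 + 60 → 9390; Band 6 − 160 → 17681
End of period: [2492, 8652, 9960, 6476, 9390, 17681]

6476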